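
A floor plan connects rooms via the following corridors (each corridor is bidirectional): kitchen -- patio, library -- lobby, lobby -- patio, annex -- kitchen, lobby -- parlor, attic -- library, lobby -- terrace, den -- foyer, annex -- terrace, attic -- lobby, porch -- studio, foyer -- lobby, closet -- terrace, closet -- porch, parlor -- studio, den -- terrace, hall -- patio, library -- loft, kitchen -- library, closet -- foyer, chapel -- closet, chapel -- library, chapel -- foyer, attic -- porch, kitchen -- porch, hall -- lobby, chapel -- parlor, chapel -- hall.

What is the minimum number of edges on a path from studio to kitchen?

2

Level 0: studio
Level 1: parlor, porch
Level 2: attic, chapel, closet, kitchen, lobby
Level 3: annex, foyer, hall, library, patio, terrace
Level 4: den, loft
kitchen first appears at level 2.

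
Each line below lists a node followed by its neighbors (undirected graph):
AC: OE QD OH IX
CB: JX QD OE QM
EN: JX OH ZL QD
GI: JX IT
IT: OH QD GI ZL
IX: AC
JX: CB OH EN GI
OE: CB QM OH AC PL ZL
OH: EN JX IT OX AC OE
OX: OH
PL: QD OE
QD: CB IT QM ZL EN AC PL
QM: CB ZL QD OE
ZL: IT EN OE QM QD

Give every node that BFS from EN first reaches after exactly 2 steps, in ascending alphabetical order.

AC, CB, GI, IT, OE, OX, PL, QM

Level 0: EN
Level 1: JX, OH, QD, ZL
Level 2: AC, CB, GI, IT, OE, OX, PL, QM
Level 3: IX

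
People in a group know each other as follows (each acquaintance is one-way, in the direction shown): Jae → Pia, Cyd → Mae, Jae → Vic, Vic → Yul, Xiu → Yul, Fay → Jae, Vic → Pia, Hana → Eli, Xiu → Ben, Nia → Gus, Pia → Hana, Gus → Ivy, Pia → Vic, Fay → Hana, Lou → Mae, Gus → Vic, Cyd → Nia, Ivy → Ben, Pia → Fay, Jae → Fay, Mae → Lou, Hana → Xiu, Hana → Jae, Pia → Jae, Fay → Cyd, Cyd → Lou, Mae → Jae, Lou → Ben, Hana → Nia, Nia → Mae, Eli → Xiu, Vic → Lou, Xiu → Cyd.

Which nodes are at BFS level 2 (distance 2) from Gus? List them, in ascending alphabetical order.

Ben, Lou, Pia, Yul

Level 0: Gus
Level 1: Ivy, Vic
Level 2: Ben, Lou, Pia, Yul
Level 3: Fay, Hana, Jae, Mae
Level 4: Cyd, Eli, Nia, Xiu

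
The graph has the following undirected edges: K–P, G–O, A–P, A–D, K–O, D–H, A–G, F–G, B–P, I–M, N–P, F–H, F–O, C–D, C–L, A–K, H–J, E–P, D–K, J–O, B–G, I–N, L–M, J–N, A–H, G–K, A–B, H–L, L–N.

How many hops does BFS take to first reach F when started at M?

Level 0: M
Level 1: I, L
Level 2: C, H, N
Level 3: A, D, F, J, P
Level 4: B, E, G, K, O
F first appears at level 3.

3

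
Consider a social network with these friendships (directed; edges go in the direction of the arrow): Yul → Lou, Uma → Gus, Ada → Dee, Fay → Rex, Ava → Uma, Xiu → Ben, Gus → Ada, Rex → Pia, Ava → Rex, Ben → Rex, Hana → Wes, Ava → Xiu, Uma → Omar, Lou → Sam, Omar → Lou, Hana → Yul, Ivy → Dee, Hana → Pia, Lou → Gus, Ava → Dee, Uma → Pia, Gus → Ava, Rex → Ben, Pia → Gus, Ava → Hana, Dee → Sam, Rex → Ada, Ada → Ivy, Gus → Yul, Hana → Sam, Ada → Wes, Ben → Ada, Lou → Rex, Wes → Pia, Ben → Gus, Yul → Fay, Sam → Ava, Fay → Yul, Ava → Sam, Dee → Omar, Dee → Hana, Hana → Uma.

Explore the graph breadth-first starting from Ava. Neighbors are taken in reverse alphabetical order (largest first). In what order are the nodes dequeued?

Ava -> Xiu -> Uma -> Sam -> Rex -> Hana -> Dee -> Ben -> Pia -> Omar -> Gus -> Ada -> Yul -> Wes -> Lou -> Ivy -> Fay

Visit Ava; enqueue Xiu, Uma, Sam, Rex, Hana, Dee → queue [Xiu, Uma, Sam, Rex, Hana, Dee]
Visit Xiu; enqueue Ben → queue [Uma, Sam, Rex, Hana, Dee, Ben]
Visit Uma; enqueue Pia, Omar, Gus → queue [Sam, Rex, Hana, Dee, Ben, Pia, Omar, Gus]
Visit Sam → queue [Rex, Hana, Dee, Ben, Pia, Omar, Gus]
Visit Rex; enqueue Ada → queue [Hana, Dee, Ben, Pia, Omar, Gus, Ada]
Visit Hana; enqueue Yul, Wes → queue [Dee, Ben, Pia, Omar, Gus, Ada, Yul, Wes]
Visit Dee → queue [Ben, Pia, Omar, Gus, Ada, Yul, Wes]
Visit Ben → queue [Pia, Omar, Gus, Ada, Yul, Wes]
Visit Pia → queue [Omar, Gus, Ada, Yul, Wes]
Visit Omar; enqueue Lou → queue [Gus, Ada, Yul, Wes, Lou]
Visit Gus → queue [Ada, Yul, Wes, Lou]
Visit Ada; enqueue Ivy → queue [Yul, Wes, Lou, Ivy]
Visit Yul; enqueue Fay → queue [Wes, Lou, Ivy, Fay]
Visit Wes → queue [Lou, Ivy, Fay]
Visit Lou → queue [Ivy, Fay]
Visit Ivy → queue [Fay]
Visit Fay → queue []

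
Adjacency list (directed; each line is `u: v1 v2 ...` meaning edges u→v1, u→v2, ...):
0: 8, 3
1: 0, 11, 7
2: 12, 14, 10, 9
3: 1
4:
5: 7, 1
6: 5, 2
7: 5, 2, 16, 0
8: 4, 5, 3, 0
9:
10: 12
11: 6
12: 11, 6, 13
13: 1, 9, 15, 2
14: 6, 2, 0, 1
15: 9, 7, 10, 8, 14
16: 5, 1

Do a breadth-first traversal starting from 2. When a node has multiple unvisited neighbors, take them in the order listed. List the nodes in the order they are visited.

2, 12, 14, 10, 9, 11, 6, 13, 0, 1, 5, 15, 8, 3, 7, 4, 16

Visit 2; enqueue 12, 14, 10, 9 → queue [12, 14, 10, 9]
Visit 12; enqueue 11, 6, 13 → queue [14, 10, 9, 11, 6, 13]
Visit 14; enqueue 0, 1 → queue [10, 9, 11, 6, 13, 0, 1]
Visit 10 → queue [9, 11, 6, 13, 0, 1]
Visit 9 → queue [11, 6, 13, 0, 1]
Visit 11 → queue [6, 13, 0, 1]
Visit 6; enqueue 5 → queue [13, 0, 1, 5]
Visit 13; enqueue 15 → queue [0, 1, 5, 15]
Visit 0; enqueue 8, 3 → queue [1, 5, 15, 8, 3]
Visit 1; enqueue 7 → queue [5, 15, 8, 3, 7]
Visit 5 → queue [15, 8, 3, 7]
Visit 15 → queue [8, 3, 7]
Visit 8; enqueue 4 → queue [3, 7, 4]
Visit 3 → queue [7, 4]
Visit 7; enqueue 16 → queue [4, 16]
Visit 4 → queue [16]
Visit 16 → queue []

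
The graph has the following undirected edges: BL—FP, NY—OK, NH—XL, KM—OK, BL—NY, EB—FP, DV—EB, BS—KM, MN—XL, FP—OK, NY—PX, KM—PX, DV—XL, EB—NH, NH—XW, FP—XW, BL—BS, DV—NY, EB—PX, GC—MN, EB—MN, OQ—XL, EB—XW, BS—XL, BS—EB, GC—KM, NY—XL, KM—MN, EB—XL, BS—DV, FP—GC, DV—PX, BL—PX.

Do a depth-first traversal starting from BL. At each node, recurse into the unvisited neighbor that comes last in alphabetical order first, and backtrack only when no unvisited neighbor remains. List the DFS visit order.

Visit BL
BL → PX
PX → NY
NY → XL
XL → OQ
XL → NH
NH → XW
XW → FP
FP → OK
OK → KM
KM → MN
MN → GC
MN → EB
EB → DV
DV → BS

BL PX NY XL OQ NH XW FP OK KM MN GC EB DV BS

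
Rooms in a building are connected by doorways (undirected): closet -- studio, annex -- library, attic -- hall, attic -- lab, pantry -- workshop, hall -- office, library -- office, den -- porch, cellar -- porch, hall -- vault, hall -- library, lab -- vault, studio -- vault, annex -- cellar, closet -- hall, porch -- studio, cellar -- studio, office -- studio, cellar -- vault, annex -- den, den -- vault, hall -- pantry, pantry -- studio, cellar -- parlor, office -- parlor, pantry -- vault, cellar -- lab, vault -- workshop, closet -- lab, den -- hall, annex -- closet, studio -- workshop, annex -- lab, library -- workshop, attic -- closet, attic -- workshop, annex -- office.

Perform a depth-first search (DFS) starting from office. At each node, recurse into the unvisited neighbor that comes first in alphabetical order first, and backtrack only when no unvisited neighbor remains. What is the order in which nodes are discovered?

Visit office
office → annex
annex → cellar
cellar → lab
lab → attic
attic → closet
closet → hall
hall → den
den → porch
porch → studio
studio → pantry
pantry → vault
vault → workshop
workshop → library
cellar → parlor

office annex cellar lab attic closet hall den porch studio pantry vault workshop library parlor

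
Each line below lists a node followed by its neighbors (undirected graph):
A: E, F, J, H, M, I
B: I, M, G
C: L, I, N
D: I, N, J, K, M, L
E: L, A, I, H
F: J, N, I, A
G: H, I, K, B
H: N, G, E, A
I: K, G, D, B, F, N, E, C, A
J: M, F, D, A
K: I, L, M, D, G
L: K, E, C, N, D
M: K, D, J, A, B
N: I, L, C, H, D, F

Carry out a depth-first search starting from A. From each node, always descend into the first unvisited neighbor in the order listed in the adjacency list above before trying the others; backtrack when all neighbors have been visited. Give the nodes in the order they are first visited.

A E L K I G H N C D J M B F

Visit A
A → E
E → L
L → K
K → I
I → G
G → H
H → N
N → C
N → D
D → J
J → M
M → B
J → F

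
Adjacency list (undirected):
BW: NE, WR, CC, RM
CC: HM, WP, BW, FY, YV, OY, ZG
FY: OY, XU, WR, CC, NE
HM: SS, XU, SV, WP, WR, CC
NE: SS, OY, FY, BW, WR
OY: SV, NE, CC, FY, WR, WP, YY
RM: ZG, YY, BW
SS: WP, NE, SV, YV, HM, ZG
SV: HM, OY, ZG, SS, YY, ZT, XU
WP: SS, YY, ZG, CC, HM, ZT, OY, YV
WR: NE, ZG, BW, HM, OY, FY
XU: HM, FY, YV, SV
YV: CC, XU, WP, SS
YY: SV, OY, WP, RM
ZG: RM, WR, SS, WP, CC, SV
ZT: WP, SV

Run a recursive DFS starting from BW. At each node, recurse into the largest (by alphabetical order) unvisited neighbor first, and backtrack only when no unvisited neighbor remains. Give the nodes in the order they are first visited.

BW WR ZG WP ZT SV YY RM OY NE SS YV XU HM CC FY

Visit BW
BW → WR
WR → ZG
ZG → WP
WP → ZT
ZT → SV
SV → YY
YY → RM
YY → OY
OY → NE
NE → SS
SS → YV
YV → XU
XU → HM
HM → CC
CC → FY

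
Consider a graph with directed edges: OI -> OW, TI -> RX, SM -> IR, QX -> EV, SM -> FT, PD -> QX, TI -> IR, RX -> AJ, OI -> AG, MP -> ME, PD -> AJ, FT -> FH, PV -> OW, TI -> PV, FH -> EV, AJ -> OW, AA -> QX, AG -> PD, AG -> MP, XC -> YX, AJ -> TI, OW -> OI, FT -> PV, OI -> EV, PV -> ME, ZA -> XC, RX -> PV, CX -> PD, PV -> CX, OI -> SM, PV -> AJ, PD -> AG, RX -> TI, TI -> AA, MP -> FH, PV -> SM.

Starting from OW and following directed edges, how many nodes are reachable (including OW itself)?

BFS from OW visits: OW, OI, AG, EV, SM, MP, PD, FT, IR, FH, ME, AJ, QX, PV, TI, CX, AA, RX
Reachable nodes: 18 of 21 total.

18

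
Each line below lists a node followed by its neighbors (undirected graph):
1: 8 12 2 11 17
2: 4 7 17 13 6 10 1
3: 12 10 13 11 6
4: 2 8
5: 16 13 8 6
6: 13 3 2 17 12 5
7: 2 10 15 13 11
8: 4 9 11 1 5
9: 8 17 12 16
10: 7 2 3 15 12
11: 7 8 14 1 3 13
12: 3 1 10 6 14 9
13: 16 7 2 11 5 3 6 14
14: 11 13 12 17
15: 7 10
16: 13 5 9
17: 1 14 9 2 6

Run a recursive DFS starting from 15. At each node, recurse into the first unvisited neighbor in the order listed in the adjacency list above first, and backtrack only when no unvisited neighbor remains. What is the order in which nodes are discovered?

Visit 15
15 → 7
7 → 2
2 → 4
4 → 8
8 → 9
9 → 17
17 → 1
1 → 12
12 → 3
3 → 10
3 → 13
13 → 16
16 → 5
5 → 6
13 → 11
11 → 14

15 7 2 4 8 9 17 1 12 3 10 13 16 5 6 11 14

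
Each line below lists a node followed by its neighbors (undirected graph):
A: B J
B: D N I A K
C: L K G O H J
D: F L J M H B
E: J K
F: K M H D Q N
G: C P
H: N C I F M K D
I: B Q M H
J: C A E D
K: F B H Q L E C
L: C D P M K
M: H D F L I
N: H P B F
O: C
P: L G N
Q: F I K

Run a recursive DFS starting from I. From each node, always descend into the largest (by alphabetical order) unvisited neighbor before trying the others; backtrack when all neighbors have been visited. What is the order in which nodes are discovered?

Visit I
I → Q
Q → K
K → L
L → P
P → N
N → H
H → M
M → F
F → D
D → J
J → E
J → C
C → O
C → G
J → A
A → B

I Q K L P N H M F D J E C O G A B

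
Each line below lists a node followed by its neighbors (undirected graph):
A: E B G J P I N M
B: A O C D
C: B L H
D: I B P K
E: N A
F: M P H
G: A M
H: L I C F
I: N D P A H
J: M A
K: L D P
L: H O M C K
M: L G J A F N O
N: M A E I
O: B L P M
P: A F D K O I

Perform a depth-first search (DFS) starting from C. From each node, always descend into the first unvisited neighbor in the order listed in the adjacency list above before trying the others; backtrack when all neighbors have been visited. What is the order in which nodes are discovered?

C -> B -> A -> E -> N -> M -> L -> H -> I -> D -> P -> F -> K -> O -> G -> J

Visit C
C → B
B → A
A → E
E → N
N → M
M → L
L → H
H → I
I → D
D → P
P → F
P → K
P → O
M → G
M → J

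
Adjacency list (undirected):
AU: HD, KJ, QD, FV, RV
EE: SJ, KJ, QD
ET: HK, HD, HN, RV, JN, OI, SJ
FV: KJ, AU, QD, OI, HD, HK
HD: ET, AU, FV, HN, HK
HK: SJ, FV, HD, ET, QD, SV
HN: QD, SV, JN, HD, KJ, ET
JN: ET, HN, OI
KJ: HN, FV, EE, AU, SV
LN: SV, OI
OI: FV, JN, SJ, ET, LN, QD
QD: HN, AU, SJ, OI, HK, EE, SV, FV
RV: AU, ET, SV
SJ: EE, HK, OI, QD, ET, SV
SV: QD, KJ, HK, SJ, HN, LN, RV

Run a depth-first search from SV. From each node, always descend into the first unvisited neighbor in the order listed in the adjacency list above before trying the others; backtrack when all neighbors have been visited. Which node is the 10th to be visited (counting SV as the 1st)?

Visit SV
SV → QD
QD → HN
HN → JN
JN → ET
ET → HK
HK → SJ
SJ → EE
EE → KJ
KJ → FV
FV → AU
AU → HD
AU → RV
FV → OI
OI → LN

Visit order: SV, QD, HN, JN, ET, HK, SJ, EE, KJ, FV, AU, HD, RV, OI, LN

FV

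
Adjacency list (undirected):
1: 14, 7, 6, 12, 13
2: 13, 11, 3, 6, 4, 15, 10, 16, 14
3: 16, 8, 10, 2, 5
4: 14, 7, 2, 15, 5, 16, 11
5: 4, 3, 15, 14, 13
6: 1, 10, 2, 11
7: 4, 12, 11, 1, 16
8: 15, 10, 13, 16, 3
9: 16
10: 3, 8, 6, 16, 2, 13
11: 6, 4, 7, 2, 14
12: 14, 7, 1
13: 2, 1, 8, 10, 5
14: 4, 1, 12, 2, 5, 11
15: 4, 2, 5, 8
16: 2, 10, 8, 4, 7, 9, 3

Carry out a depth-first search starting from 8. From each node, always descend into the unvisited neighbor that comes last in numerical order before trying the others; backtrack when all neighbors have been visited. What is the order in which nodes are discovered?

8, 16, 10, 13, 5, 15, 4, 14, 12, 7, 11, 6, 2, 3, 1, 9

Visit 8
8 → 16
16 → 10
10 → 13
13 → 5
5 → 15
15 → 4
4 → 14
14 → 12
12 → 7
7 → 11
11 → 6
6 → 2
2 → 3
6 → 1
16 → 9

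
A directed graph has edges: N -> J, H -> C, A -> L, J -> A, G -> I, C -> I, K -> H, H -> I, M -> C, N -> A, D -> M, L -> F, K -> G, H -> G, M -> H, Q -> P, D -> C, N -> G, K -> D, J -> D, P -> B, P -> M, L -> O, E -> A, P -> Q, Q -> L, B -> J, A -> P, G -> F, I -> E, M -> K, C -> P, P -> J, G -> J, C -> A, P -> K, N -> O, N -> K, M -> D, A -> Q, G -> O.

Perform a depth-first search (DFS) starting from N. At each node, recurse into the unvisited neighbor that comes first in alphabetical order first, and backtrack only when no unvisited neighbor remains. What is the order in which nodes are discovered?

Visit N
N → A
A → L
L → F
L → O
A → P
P → B
B → J
J → D
D → C
C → I
I → E
D → M
M → H
H → G
M → K
P → Q

N A L F O P B J D C I E M H G K Q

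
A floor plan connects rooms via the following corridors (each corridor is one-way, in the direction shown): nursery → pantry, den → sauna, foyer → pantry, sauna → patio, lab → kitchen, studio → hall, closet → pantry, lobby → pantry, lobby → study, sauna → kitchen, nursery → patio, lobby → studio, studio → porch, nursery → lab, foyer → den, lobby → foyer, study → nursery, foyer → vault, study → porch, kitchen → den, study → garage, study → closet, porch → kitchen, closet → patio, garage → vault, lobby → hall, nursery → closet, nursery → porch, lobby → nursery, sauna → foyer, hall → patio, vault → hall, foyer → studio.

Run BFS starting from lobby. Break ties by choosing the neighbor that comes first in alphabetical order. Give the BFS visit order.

lobby -> foyer -> hall -> nursery -> pantry -> studio -> study -> den -> vault -> patio -> closet -> lab -> porch -> garage -> sauna -> kitchen

Visit lobby; enqueue foyer, hall, nursery, pantry, studio, study → queue [foyer, hall, nursery, pantry, studio, study]
Visit foyer; enqueue den, vault → queue [hall, nursery, pantry, studio, study, den, vault]
Visit hall; enqueue patio → queue [nursery, pantry, studio, study, den, vault, patio]
Visit nursery; enqueue closet, lab, porch → queue [pantry, studio, study, den, vault, patio, closet, lab, porch]
Visit pantry → queue [studio, study, den, vault, patio, closet, lab, porch]
Visit studio → queue [study, den, vault, patio, closet, lab, porch]
Visit study; enqueue garage → queue [den, vault, patio, closet, lab, porch, garage]
Visit den; enqueue sauna → queue [vault, patio, closet, lab, porch, garage, sauna]
Visit vault → queue [patio, closet, lab, porch, garage, sauna]
Visit patio → queue [closet, lab, porch, garage, sauna]
Visit closet → queue [lab, porch, garage, sauna]
Visit lab; enqueue kitchen → queue [porch, garage, sauna, kitchen]
Visit porch → queue [garage, sauna, kitchen]
Visit garage → queue [sauna, kitchen]
Visit sauna → queue [kitchen]
Visit kitchen → queue []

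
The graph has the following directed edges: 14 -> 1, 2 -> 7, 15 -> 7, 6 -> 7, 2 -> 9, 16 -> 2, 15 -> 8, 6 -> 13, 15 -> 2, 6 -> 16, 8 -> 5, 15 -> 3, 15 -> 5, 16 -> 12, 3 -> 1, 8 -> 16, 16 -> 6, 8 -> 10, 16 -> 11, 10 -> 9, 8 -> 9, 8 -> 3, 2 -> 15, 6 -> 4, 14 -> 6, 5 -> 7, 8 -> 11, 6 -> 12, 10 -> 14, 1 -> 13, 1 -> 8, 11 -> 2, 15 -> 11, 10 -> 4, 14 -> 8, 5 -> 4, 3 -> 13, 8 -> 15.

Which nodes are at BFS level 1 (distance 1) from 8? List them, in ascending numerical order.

Level 0: 8
Level 1: 3, 5, 9, 10, 11, 15, 16
Level 2: 1, 2, 4, 6, 7, 12, 13, 14

3, 5, 9, 10, 11, 15, 16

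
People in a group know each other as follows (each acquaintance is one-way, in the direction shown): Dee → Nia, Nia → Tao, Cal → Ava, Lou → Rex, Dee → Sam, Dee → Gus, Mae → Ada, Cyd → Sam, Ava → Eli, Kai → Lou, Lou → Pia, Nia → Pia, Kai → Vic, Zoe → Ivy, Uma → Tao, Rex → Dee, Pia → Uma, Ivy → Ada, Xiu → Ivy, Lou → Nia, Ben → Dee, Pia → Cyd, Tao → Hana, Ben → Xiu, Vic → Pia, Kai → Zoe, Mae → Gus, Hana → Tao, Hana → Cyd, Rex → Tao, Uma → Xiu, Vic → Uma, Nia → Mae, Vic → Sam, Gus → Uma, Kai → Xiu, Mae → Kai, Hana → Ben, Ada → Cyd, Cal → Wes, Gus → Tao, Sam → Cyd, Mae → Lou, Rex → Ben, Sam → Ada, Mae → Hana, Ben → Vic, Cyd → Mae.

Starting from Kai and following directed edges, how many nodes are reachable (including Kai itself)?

19

BFS from Kai visits: Kai, Zoe, Xiu, Vic, Lou, Ivy, Uma, Sam, Pia, Rex, Nia, Ada, Tao, Cyd, Dee, Ben, Mae, Hana, Gus
Reachable nodes: 19 of 23 total.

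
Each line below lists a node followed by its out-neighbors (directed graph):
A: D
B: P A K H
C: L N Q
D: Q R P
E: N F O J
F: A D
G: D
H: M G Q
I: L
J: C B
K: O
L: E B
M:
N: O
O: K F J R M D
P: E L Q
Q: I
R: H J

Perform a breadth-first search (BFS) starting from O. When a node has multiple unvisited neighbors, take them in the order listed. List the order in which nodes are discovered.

Visit O; enqueue K, F, J, R, M, D → queue [K, F, J, R, M, D]
Visit K → queue [F, J, R, M, D]
Visit F; enqueue A → queue [J, R, M, D, A]
Visit J; enqueue C, B → queue [R, M, D, A, C, B]
Visit R; enqueue H → queue [M, D, A, C, B, H]
Visit M → queue [D, A, C, B, H]
Visit D; enqueue Q, P → queue [A, C, B, H, Q, P]
Visit A → queue [C, B, H, Q, P]
Visit C; enqueue L, N → queue [B, H, Q, P, L, N]
Visit B → queue [H, Q, P, L, N]
Visit H; enqueue G → queue [Q, P, L, N, G]
Visit Q; enqueue I → queue [P, L, N, G, I]
Visit P; enqueue E → queue [L, N, G, I, E]
Visit L → queue [N, G, I, E]
Visit N → queue [G, I, E]
Visit G → queue [I, E]
Visit I → queue [E]
Visit E → queue []

O -> K -> F -> J -> R -> M -> D -> A -> C -> B -> H -> Q -> P -> L -> N -> G -> I -> E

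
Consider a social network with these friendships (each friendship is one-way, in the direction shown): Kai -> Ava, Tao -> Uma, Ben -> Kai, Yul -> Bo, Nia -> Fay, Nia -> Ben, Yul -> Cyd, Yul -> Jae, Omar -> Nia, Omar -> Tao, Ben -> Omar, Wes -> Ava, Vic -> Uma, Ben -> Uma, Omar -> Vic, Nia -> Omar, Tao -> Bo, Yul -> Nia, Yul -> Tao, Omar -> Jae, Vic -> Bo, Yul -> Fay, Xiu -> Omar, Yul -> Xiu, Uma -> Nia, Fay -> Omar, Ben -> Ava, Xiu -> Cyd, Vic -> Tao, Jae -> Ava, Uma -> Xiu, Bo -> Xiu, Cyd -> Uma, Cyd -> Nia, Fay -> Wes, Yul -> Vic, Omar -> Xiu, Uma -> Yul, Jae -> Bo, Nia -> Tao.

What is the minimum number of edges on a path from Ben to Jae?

2

Level 0: Ben
Level 1: Ava, Kai, Omar, Uma
Level 2: Jae, Nia, Tao, Vic, Xiu, Yul
Level 3: Bo, Cyd, Fay
Level 4: Wes
Jae first appears at level 2.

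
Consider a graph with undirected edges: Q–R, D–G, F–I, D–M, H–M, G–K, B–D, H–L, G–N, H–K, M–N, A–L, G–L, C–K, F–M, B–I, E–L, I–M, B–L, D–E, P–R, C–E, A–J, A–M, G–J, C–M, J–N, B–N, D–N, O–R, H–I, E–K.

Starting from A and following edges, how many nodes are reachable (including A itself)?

14

BFS from A visits: A, M, L, J, N, I, H, F, D, C, G, E, B, K
Reachable nodes: 14 of 18 total.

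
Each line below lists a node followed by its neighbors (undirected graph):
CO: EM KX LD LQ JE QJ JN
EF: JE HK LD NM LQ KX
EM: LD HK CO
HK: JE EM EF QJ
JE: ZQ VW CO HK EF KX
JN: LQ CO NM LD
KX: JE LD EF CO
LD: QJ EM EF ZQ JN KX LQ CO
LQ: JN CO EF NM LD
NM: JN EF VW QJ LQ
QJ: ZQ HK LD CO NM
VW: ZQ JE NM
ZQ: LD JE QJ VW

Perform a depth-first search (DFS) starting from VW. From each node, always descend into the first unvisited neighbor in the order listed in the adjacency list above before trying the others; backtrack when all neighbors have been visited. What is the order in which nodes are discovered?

Visit VW
VW → ZQ
ZQ → LD
LD → QJ
QJ → HK
HK → JE
JE → CO
CO → EM
CO → KX
KX → EF
EF → NM
NM → JN
JN → LQ

VW, ZQ, LD, QJ, HK, JE, CO, EM, KX, EF, NM, JN, LQ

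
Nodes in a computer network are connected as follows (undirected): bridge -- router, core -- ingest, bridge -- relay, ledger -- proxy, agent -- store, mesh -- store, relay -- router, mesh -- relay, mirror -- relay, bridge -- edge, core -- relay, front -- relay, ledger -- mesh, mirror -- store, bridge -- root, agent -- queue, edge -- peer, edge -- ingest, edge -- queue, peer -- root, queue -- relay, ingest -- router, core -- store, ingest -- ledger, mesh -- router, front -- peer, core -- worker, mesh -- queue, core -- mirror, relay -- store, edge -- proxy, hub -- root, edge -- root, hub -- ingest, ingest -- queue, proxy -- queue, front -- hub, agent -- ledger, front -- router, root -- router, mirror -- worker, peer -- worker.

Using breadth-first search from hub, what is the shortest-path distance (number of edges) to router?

2

Level 0: hub
Level 1: front, ingest, root
Level 2: bridge, core, edge, ledger, peer, queue, relay, router
Level 3: agent, mesh, mirror, proxy, store, worker
router first appears at level 2.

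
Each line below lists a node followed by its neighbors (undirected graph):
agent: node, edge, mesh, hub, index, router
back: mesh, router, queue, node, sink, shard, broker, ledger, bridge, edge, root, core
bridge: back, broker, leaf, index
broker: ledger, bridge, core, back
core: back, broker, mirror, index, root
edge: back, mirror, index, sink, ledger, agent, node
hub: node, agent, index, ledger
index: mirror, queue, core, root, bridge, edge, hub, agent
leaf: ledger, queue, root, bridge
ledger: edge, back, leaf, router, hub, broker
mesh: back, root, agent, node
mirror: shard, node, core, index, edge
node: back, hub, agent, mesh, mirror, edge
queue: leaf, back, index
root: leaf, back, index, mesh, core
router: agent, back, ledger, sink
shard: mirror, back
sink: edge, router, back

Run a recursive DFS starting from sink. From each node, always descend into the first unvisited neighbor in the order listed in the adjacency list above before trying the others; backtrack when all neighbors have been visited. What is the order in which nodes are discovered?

Visit sink
sink → edge
edge → back
back → mesh
mesh → root
root → leaf
leaf → ledger
ledger → router
router → agent
agent → node
node → hub
hub → index
index → mirror
mirror → shard
mirror → core
core → broker
broker → bridge
index → queue

sink -> edge -> back -> mesh -> root -> leaf -> ledger -> router -> agent -> node -> hub -> index -> mirror -> shard -> core -> broker -> bridge -> queue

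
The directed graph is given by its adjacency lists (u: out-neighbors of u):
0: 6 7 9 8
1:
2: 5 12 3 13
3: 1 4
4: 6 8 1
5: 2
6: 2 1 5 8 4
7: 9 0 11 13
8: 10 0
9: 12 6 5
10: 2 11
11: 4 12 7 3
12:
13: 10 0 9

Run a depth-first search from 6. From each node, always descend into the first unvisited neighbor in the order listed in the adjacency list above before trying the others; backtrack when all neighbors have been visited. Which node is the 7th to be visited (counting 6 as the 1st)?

4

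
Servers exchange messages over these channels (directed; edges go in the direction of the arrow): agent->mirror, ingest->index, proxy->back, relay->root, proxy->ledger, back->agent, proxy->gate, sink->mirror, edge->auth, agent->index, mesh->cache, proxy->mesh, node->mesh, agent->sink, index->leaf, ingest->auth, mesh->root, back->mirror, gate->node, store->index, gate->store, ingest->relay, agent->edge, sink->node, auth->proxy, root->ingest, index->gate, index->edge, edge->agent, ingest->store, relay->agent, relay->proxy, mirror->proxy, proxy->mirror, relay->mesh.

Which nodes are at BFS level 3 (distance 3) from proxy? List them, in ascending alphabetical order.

Level 0: proxy
Level 1: back, gate, ledger, mesh, mirror
Level 2: agent, cache, node, root, store
Level 3: edge, index, ingest, sink
Level 4: auth, leaf, relay

edge, index, ingest, sink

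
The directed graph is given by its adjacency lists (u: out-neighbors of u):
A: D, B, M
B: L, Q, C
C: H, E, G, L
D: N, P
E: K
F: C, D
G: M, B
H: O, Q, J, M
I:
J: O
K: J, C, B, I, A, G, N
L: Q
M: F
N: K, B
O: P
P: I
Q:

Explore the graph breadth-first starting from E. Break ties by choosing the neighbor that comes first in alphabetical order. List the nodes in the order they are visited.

E, K, A, B, C, G, I, J, N, D, M, L, Q, H, O, P, F

Visit E; enqueue K → queue [K]
Visit K; enqueue A, B, C, G, I, J, N → queue [A, B, C, G, I, J, N]
Visit A; enqueue D, M → queue [B, C, G, I, J, N, D, M]
Visit B; enqueue L, Q → queue [C, G, I, J, N, D, M, L, Q]
Visit C; enqueue H → queue [G, I, J, N, D, M, L, Q, H]
Visit G → queue [I, J, N, D, M, L, Q, H]
Visit I → queue [J, N, D, M, L, Q, H]
Visit J; enqueue O → queue [N, D, M, L, Q, H, O]
Visit N → queue [D, M, L, Q, H, O]
Visit D; enqueue P → queue [M, L, Q, H, O, P]
Visit M; enqueue F → queue [L, Q, H, O, P, F]
Visit L → queue [Q, H, O, P, F]
Visit Q → queue [H, O, P, F]
Visit H → queue [O, P, F]
Visit O → queue [P, F]
Visit P → queue [F]
Visit F → queue []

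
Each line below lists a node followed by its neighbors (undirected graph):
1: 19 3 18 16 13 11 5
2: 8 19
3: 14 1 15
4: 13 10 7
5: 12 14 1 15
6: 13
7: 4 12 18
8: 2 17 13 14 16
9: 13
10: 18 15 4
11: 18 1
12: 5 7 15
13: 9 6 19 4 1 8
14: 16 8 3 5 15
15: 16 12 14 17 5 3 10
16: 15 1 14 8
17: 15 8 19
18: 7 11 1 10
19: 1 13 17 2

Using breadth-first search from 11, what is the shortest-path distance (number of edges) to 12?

3

Level 0: 11
Level 1: 1, 18
Level 2: 3, 5, 7, 10, 13, 16, 19
Level 3: 2, 4, 6, 8, 9, 12, 14, 15, 17
12 first appears at level 3.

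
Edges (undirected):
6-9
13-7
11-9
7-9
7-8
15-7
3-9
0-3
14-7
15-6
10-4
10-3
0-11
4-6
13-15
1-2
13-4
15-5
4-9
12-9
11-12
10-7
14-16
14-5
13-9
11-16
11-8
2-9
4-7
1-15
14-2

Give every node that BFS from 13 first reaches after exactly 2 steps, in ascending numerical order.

1, 2, 3, 5, 6, 8, 10, 11, 12, 14

Level 0: 13
Level 1: 4, 7, 9, 15
Level 2: 1, 2, 3, 5, 6, 8, 10, 11, 12, 14
Level 3: 0, 16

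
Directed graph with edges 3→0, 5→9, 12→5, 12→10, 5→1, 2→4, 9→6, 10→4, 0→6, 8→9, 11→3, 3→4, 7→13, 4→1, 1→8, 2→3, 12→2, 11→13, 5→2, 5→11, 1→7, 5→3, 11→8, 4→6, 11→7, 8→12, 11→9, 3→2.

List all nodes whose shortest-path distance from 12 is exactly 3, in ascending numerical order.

Level 0: 12
Level 1: 2, 5, 10
Level 2: 1, 3, 4, 9, 11
Level 3: 0, 6, 7, 8, 13

0, 6, 7, 8, 13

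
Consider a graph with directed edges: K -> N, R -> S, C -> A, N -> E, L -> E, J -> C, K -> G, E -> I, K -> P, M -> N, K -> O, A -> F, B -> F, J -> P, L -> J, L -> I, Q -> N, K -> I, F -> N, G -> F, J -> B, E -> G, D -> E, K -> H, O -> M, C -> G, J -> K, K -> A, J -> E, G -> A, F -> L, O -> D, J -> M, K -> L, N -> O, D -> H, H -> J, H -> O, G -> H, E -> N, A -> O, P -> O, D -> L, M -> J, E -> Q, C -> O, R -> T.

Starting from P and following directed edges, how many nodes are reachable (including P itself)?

17

BFS from P visits: P, O, M, D, N, J, L, H, E, K, C, B, I, Q, G, A, F
Reachable nodes: 17 of 20 total.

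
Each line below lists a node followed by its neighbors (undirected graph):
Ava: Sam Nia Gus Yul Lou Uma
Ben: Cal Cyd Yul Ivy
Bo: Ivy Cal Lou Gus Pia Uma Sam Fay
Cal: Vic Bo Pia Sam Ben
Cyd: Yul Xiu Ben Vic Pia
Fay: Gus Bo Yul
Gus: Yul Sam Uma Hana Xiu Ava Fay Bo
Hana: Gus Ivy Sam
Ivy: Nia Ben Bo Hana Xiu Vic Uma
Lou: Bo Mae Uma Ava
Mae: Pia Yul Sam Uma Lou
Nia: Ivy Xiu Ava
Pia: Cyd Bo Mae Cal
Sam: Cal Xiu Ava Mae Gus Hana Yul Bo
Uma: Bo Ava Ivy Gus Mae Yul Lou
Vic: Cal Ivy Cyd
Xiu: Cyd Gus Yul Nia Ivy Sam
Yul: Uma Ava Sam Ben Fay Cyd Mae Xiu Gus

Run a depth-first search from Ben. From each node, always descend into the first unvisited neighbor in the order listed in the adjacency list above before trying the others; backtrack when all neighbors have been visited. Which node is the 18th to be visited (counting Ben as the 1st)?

Fay

Visit Ben
Ben → Cal
Cal → Vic
Vic → Ivy
Ivy → Nia
Nia → Xiu
Xiu → Cyd
Cyd → Yul
Yul → Uma
Uma → Bo
Bo → Lou
Lou → Mae
Mae → Pia
Mae → Sam
Sam → Ava
Ava → Gus
Gus → Hana
Gus → Fay

Visit order: Ben, Cal, Vic, Ivy, Nia, Xiu, Cyd, Yul, Uma, Bo, Lou, Mae, Pia, Sam, Ava, Gus, Hana, Fay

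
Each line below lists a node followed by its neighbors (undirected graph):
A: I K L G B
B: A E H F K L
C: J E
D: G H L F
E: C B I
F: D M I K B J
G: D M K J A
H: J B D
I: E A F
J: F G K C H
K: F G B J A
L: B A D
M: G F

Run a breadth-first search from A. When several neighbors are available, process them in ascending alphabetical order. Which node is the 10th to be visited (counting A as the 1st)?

D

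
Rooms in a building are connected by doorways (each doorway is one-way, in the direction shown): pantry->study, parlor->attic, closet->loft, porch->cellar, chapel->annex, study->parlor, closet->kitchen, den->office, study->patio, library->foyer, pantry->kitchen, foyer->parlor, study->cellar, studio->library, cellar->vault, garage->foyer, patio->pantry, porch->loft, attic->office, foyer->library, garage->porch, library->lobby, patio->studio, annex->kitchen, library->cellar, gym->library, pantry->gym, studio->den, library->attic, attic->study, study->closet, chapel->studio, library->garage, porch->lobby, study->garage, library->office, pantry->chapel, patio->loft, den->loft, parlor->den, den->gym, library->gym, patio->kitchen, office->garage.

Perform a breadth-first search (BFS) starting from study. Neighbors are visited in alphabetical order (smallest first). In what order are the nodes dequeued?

study, cellar, closet, garage, parlor, patio, vault, kitchen, loft, foyer, porch, attic, den, pantry, studio, library, lobby, office, gym, chapel, annex

Visit study; enqueue cellar, closet, garage, parlor, patio → queue [cellar, closet, garage, parlor, patio]
Visit cellar; enqueue vault → queue [closet, garage, parlor, patio, vault]
Visit closet; enqueue kitchen, loft → queue [garage, parlor, patio, vault, kitchen, loft]
Visit garage; enqueue foyer, porch → queue [parlor, patio, vault, kitchen, loft, foyer, porch]
Visit parlor; enqueue attic, den → queue [patio, vault, kitchen, loft, foyer, porch, attic, den]
Visit patio; enqueue pantry, studio → queue [vault, kitchen, loft, foyer, porch, attic, den, pantry, studio]
Visit vault → queue [kitchen, loft, foyer, porch, attic, den, pantry, studio]
Visit kitchen → queue [loft, foyer, porch, attic, den, pantry, studio]
Visit loft → queue [foyer, porch, attic, den, pantry, studio]
Visit foyer; enqueue library → queue [porch, attic, den, pantry, studio, library]
Visit porch; enqueue lobby → queue [attic, den, pantry, studio, library, lobby]
Visit attic; enqueue office → queue [den, pantry, studio, library, lobby, office]
Visit den; enqueue gym → queue [pantry, studio, library, lobby, office, gym]
Visit pantry; enqueue chapel → queue [studio, library, lobby, office, gym, chapel]
Visit studio → queue [library, lobby, office, gym, chapel]
Visit library → queue [lobby, office, gym, chapel]
Visit lobby → queue [office, gym, chapel]
Visit office → queue [gym, chapel]
Visit gym → queue [chapel]
Visit chapel; enqueue annex → queue [annex]
Visit annex → queue []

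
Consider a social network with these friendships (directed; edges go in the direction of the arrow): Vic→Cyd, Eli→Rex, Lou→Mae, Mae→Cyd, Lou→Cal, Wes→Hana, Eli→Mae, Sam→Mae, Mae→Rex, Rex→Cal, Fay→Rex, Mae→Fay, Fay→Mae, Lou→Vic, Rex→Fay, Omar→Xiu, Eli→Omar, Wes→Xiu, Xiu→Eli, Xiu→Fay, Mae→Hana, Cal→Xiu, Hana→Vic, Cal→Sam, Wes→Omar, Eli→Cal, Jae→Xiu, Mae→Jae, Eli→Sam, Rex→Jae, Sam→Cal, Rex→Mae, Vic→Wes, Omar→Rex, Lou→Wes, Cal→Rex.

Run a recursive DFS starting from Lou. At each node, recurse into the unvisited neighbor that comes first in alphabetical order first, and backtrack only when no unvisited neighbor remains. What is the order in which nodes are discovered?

Lou → Cal → Rex → Fay → Mae → Cyd → Hana → Vic → Wes → Omar → Xiu → Eli → Sam → Jae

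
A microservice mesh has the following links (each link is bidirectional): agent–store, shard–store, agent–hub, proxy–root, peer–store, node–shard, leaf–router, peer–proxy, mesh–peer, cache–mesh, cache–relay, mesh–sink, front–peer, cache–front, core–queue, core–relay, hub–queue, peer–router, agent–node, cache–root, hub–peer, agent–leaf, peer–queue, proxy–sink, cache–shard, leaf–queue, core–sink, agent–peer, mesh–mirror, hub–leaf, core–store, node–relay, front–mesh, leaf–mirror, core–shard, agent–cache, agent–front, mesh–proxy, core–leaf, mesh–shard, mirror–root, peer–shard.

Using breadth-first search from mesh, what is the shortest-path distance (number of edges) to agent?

2

Level 0: mesh
Level 1: cache, front, mirror, peer, proxy, shard, sink
Level 2: agent, core, hub, leaf, node, queue, relay, root, router, store
agent first appears at level 2.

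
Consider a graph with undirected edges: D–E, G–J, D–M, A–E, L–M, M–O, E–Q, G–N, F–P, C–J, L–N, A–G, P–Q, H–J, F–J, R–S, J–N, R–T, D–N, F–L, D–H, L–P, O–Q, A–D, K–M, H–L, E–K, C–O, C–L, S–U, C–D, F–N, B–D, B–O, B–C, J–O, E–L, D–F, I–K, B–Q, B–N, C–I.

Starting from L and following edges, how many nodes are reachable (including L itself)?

17

BFS from L visits: L, C, E, F, H, M, N, P, B, D, I, J, O, A, K, Q, G
Reachable nodes: 17 of 21 total.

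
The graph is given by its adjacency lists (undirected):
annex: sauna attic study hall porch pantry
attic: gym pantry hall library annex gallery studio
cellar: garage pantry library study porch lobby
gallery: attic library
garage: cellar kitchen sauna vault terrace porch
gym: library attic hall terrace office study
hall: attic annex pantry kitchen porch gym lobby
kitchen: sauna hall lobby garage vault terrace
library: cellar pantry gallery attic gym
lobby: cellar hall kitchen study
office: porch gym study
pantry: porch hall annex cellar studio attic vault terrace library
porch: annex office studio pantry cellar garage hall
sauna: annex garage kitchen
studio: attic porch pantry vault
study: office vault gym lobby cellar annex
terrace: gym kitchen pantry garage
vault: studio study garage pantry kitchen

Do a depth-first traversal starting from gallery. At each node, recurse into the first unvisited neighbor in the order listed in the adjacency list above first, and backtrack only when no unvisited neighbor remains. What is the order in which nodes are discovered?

Visit gallery
gallery → attic
attic → gym
gym → library
library → cellar
cellar → garage
garage → kitchen
kitchen → sauna
sauna → annex
annex → study
study → office
office → porch
porch → studio
studio → pantry
pantry → hall
hall → lobby
pantry → vault
pantry → terrace

gallery attic gym library cellar garage kitchen sauna annex study office porch studio pantry hall lobby vault terrace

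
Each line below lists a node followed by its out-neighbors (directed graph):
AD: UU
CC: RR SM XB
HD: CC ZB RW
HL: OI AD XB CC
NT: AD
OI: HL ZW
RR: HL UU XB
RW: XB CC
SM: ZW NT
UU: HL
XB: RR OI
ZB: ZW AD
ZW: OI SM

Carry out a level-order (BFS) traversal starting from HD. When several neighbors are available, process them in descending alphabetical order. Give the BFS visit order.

HD, ZB, RW, CC, ZW, AD, XB, SM, RR, OI, UU, NT, HL

Visit HD; enqueue ZB, RW, CC → queue [ZB, RW, CC]
Visit ZB; enqueue ZW, AD → queue [RW, CC, ZW, AD]
Visit RW; enqueue XB → queue [CC, ZW, AD, XB]
Visit CC; enqueue SM, RR → queue [ZW, AD, XB, SM, RR]
Visit ZW; enqueue OI → queue [AD, XB, SM, RR, OI]
Visit AD; enqueue UU → queue [XB, SM, RR, OI, UU]
Visit XB → queue [SM, RR, OI, UU]
Visit SM; enqueue NT → queue [RR, OI, UU, NT]
Visit RR; enqueue HL → queue [OI, UU, NT, HL]
Visit OI → queue [UU, NT, HL]
Visit UU → queue [NT, HL]
Visit NT → queue [HL]
Visit HL → queue []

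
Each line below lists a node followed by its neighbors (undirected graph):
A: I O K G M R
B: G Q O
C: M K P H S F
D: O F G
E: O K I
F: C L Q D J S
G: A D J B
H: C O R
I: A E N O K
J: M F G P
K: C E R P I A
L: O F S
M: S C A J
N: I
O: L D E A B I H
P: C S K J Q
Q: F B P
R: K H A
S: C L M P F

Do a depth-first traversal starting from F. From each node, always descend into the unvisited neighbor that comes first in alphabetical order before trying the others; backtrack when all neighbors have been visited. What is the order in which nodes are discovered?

F, C, H, O, A, G, B, Q, P, J, M, S, L, K, E, I, N, R, D

Visit F
F → C
C → H
H → O
O → A
A → G
G → B
B → Q
Q → P
P → J
J → M
M → S
S → L
P → K
K → E
E → I
I → N
K → R
G → D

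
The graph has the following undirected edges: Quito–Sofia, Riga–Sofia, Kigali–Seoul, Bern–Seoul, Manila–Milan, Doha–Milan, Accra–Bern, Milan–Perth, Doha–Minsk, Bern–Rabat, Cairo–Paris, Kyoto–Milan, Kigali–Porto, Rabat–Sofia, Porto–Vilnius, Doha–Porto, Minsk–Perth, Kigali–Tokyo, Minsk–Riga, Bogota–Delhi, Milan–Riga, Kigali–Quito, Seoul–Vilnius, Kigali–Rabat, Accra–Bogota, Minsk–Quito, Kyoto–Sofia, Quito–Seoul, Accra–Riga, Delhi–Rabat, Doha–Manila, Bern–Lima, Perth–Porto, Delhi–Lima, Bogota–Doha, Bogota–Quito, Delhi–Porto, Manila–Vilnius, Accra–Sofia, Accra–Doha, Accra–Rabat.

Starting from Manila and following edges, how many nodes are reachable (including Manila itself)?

BFS from Manila visits: Manila, Doha, Milan, Vilnius, Accra, Bogota, Minsk, Porto, Kyoto, Perth, Riga, Seoul, Bern, Rabat, Sofia, Delhi, Quito, Kigali, Lima, Tokyo
Reachable nodes: 20 of 22 total.

20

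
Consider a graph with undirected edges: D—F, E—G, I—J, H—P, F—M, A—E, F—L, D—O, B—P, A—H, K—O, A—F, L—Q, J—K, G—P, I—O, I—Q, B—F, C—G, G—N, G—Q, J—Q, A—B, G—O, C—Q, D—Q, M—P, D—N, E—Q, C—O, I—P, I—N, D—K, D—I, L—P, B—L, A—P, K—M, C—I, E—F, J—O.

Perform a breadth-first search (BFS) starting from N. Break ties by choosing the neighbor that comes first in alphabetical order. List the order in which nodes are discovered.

Visit N; enqueue D, G, I → queue [D, G, I]
Visit D; enqueue F, K, O, Q → queue [G, I, F, K, O, Q]
Visit G; enqueue C, E, P → queue [I, F, K, O, Q, C, E, P]
Visit I; enqueue J → queue [F, K, O, Q, C, E, P, J]
Visit F; enqueue A, B, L, M → queue [K, O, Q, C, E, P, J, A, B, L, M]
Visit K → queue [O, Q, C, E, P, J, A, B, L, M]
Visit O → queue [Q, C, E, P, J, A, B, L, M]
Visit Q → queue [C, E, P, J, A, B, L, M]
Visit C → queue [E, P, J, A, B, L, M]
Visit E → queue [P, J, A, B, L, M]
Visit P; enqueue H → queue [J, A, B, L, M, H]
Visit J → queue [A, B, L, M, H]
Visit A → queue [B, L, M, H]
Visit B → queue [L, M, H]
Visit L → queue [M, H]
Visit M → queue [H]
Visit H → queue []

N, D, G, I, F, K, O, Q, C, E, P, J, A, B, L, M, H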